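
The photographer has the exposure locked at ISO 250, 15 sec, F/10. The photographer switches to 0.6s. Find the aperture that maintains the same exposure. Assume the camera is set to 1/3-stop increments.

Shutter speed: 15 → 13 → 10 → 8 → 6 → 5 → 4 → 3.2 → 2.5 → 2 → 1.6 → 1.3 → 1 → 0.8 → 0.6 — 4 2/3 stops shorter (darker).
Need 4 2/3 stops brighter from the aperture: f/10 → f/9 → f/8 → f/7.1 → f/6.3 → f/5.6 → f/5 → f/4.5 → f/4 → f/3.5 → f/3.2 → f/2.8 → f/2.5 → f/2.2 → f/2.

f/2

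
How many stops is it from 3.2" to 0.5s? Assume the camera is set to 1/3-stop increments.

3.2 → 2.5 → 2 → 1.6 → 1.3 → 1 → 0.8 → 0.6 → 0.5 — count the steps: 8 third-stops = 2 2/3 stops.

2 2/3 stops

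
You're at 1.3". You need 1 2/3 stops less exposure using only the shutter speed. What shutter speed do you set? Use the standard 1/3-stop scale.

0.4 s

Shutter speed: 1.3 → 1 → 0.8 → 0.6 → 0.5 → 0.4 — 1 2/3 stops shorter (darker).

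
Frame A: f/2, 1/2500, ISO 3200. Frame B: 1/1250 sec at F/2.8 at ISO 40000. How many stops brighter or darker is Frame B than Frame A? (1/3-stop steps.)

Aperture: f/2 → f/2.2 → f/2.5 → f/2.8 — 1 stop stopped down (darker).
Shutter speed: 1/2500 → 1/2000 → 1/1600 → 1/1250 — 1 stop longer (brighter).
ISO: 3200 → 4000 → 5000 → 6400 → 8000 → 10000 → 12800 → 16000 → 20000 → 25600 → 32000 → 40000 — 3 2/3 stops higher (brighter).
Net: −1 +1 +3 2/3 = +3 2/3 stops.

3 2/3 stops brighter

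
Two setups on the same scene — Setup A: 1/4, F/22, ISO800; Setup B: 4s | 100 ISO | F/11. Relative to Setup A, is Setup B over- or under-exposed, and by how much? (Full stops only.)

Aperture: f/22 → f/16 → f/11 — 2 stops wider (brighter).
Shutter speed: 1/4 → 1/2 → 1 → 2 → 4 — 4 stops slower (brighter).
ISO: 800 → 400 → 200 → 100 — 3 stops lower (darker).
Net: +2 +4 −3 = +3 stops.

3 stops brighter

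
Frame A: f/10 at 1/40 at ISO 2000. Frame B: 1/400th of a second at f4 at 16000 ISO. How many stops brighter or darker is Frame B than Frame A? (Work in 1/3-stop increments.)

2 1/3 stops brighter

Aperture: f/10 → f/9 → f/8 → f/7.1 → f/6.3 → f/5.6 → f/5 → f/4.5 → f/4 — 2 2/3 stops wider (brighter).
Shutter speed: 1/40 → 1/50 → 1/60 → 1/80 → 1/100 → 1/125 → 1/160 → 1/200 → 1/250 → 1/320 → 1/400 — 3 1/3 stops shorter (darker).
ISO: 2000 → 2500 → 3200 → 4000 → 5000 → 6400 → 8000 → 10000 → 12800 → 16000 — 3 stops higher (brighter).
Net: +2 2/3 −3 1/3 +3 = +2 1/3 stops.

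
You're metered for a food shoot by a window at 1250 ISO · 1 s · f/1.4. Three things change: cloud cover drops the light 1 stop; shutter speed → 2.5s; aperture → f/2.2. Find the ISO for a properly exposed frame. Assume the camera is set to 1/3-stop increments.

ISO 2500

Scene light: 1 stop darker.
Shutter speed: 1 → 1.3 → 1.6 → 2 → 2.5 — 1 1/3 stops slower (brighter).
Aperture: f/1.4 → f/1.6 → f/1.8 → f/2 → f/2.2 — 1 1/3 stops narrower (darker).
Net so far: 1 stop darker. ISO: 1250 → 1600 → 2000 → 2500.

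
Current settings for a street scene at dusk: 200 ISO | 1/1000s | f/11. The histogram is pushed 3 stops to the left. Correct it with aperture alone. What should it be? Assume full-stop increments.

Underexposed by 3 stops → need 3 stops brighter.
Aperture: f/11 → f/8 → f/5.6 → f/4.

f/4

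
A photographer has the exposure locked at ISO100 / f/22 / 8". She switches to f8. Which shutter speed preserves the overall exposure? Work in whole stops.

1 s

Aperture: f/22 → f/16 → f/11 → f/8 — 3 stops opened up (brighter).
Need 3 stops darker from the shutter speed: 8 → 4 → 2 → 1.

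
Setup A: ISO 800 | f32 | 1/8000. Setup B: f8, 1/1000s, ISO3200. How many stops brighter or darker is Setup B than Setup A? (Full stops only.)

Aperture: f/32 → f/22 → f/16 → f/11 → f/8 — 4 stops wider (brighter).
Shutter speed: 1/8000 → 1/4000 → 1/2000 → 1/1000 — 3 stops longer (brighter).
ISO: 800 → 1600 → 3200 — 2 stops raised (brighter).
Net: +4 +3 +2 = +9 stops.

9 stops brighter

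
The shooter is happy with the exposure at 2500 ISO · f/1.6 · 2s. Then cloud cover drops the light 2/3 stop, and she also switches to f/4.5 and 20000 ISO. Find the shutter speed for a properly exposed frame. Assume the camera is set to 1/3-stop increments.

Scene light: 2/3 stop darker.
Aperture: f/1.6 → f/1.8 → f/2 → f/2.2 → f/2.5 → f/2.8 → f/3.2 → f/3.5 → f/4 → f/4.5 — 3 stops narrower (darker).
ISO: 2500 → 3200 → 4000 → 5000 → 6400 → 8000 → 10000 → 12800 → 16000 → 20000 — 3 stops higher (brighter).
Net so far: 2/3 stop darker. Shutter speed: 2 → 2.5 → 3.2.

3.2 s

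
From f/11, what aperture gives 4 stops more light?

Aperture: f/11 → f/8 → f/5.6 → f/4 → f/2.8 — 4 stops opened up (brighter).

f/2.8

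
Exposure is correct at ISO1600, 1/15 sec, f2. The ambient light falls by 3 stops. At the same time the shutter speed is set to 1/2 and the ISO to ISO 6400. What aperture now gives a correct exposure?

f/4

Scene light: 3 stops darker.
Shutter speed: 1/15 → 1/8 → 1/4 → 1/2 — 3 stops slower (brighter).
ISO: 1600 → 3200 → 6400 — 2 stops raised (brighter).
Net so far: 2 stops brighter. Aperture: f/2 → f/2.8 → f/4.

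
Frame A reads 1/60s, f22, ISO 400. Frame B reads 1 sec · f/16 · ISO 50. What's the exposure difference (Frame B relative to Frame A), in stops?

Aperture: f/22 → f/16 — 1 stop larger aperture (brighter).
Shutter speed: 1/60 → 1/30 → 1/15 → 1/8 → 1/4 → 1/2 → 1 — 6 stops slower (brighter).
ISO: 400 → 200 → 100 → 50 — 3 stops dropped (darker).
Net: +1 +6 −3 = +4 stops.

4 stops brighter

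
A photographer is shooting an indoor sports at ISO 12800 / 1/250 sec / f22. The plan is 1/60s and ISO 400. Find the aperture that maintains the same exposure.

f/8

Shutter speed: 1/250 → 1/125 → 1/60 — 2 stops longer (brighter).
ISO: 12800 → 6400 → 3200 → 1600 → 800 → 400 — 5 stops lower (darker).
Net change so far: 3 stops darker. Offset with the aperture: f/22 → f/16 → f/11 → f/8.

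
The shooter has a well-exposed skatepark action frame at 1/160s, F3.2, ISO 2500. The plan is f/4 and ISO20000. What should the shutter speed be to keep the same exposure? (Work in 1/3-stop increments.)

1/800s

Aperture: f/3.2 → f/3.5 → f/4 — 2/3 stop narrower (darker).
ISO: 2500 → 3200 → 4000 → 5000 → 6400 → 8000 → 10000 → 12800 → 16000 → 20000 — 3 stops raised (brighter).
Net change so far: 2 1/3 stops brighter. Offset with the shutter speed: 1/160 → 1/200 → 1/250 → 1/320 → 1/400 → 1/500 → 1/640 → 1/800.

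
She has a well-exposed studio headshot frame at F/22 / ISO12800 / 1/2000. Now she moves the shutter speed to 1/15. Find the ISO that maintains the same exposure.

Shutter speed: 1/2000 → 1/1000 → 1/500 → 1/250 → 1/125 → 1/60 → 1/30 → 1/15 — 7 stops longer (brighter).
Need 7 stops darker from the ISO: 12800 → 6400 → 3200 → 1600 → 800 → 400 → 200 → 100.

ISO 100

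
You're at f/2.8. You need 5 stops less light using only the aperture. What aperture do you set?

Aperture: f/2.8 → f/4 → f/5.6 → f/8 → f/11 → f/16 — 5 stops narrower (darker).

f/16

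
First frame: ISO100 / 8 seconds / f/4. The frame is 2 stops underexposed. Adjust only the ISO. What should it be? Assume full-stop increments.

Underexposed by 2 stops → need 2 stops brighter.
ISO: 100 → 200 → 400.

ISO 400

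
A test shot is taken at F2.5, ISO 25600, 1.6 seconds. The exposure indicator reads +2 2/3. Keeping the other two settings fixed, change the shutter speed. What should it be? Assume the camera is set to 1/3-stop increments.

Overexposed by 2 2/3 stops → need 2 2/3 stops darker.
Shutter speed: 1.6 → 1.3 → 1 → 0.8 → 0.6 → 0.5 → 0.4 → 0.3 → 1/4.

1/4s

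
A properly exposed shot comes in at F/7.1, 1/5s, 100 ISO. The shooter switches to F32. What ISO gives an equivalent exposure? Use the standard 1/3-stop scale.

ISO 2000

Aperture: f/7.1 → f/8 → f/9 → f/10 → f/11 → f/13 → f/14 → f/16 → f/18 → f/20 → f/22 → f/25 → f/29 → f/32 — 4 1/3 stops smaller aperture (darker).
Need 4 1/3 stops brighter from the ISO: 100 → 125 → 160 → 200 → 250 → 320 → 400 → 500 → 640 → 800 → 1000 → 1250 → 1600 → 2000.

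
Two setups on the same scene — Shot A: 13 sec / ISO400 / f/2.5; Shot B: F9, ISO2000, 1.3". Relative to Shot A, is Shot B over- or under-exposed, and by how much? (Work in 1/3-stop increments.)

4 2/3 stops darker

Aperture: f/2.5 → f/2.8 → f/3.2 → f/3.5 → f/4 → f/4.5 → f/5 → f/5.6 → f/6.3 → f/7.1 → f/8 → f/9 — 3 2/3 stops smaller aperture (darker).
Shutter speed: 13 → 10 → 8 → 6 → 5 → 4 → 3.2 → 2.5 → 2 → 1.6 → 1.3 — 3 1/3 stops shorter (darker).
ISO: 400 → 500 → 640 → 800 → 1000 → 1250 → 1600 → 2000 — 2 1/3 stops raised (brighter).
Net: −3 2/3 −3 1/3 +2 1/3 = −4 2/3 stops.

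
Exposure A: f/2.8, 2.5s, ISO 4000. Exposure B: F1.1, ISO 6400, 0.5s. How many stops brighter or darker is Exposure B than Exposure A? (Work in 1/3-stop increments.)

Aperture: f/2.8 → f/2.5 → f/2.2 → f/2 → f/1.8 → f/1.6 → f/1.4 → f/1.2 → f/1.1 — 2 2/3 stops larger aperture (brighter).
Shutter speed: 2.5 → 2 → 1.6 → 1.3 → 1 → 0.8 → 0.6 → 0.5 — 2 1/3 stops faster (darker).
ISO: 4000 → 5000 → 6400 — 2/3 stop higher (brighter).
Net: +2 2/3 −2 1/3 +2/3 = +1 stop.

1 stop brighter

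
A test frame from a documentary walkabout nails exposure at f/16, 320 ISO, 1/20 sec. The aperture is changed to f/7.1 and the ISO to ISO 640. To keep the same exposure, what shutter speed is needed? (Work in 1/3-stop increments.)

Aperture: f/16 → f/14 → f/13 → f/11 → f/10 → f/9 → f/8 → f/7.1 — 2 1/3 stops larger aperture (brighter).
ISO: 320 → 400 → 500 → 640 — 1 stop higher (brighter).
Net change so far: 3 1/3 stops brighter. Offset with the shutter speed: 1/20 → 1/25 → 1/30 → 1/40 → 1/50 → 1/60 → 1/80 → 1/100 → 1/125 → 1/160 → 1/200.

1/200s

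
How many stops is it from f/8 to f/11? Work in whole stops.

f/8 → f/11 — count the steps: 1 stop.

1 stop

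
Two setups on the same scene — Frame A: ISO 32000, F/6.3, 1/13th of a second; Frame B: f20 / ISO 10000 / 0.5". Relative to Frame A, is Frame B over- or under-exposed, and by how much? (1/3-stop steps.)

2 1/3 stops darker

Aperture: f/6.3 → f/7.1 → f/8 → f/9 → f/10 → f/11 → f/13 → f/14 → f/16 → f/18 → f/20 — 3 1/3 stops stopped down (darker).
Shutter speed: 1/13 → 1/10 → 1/8 → 1/6 → 1/5 → 1/4 → 0.3 → 0.4 → 0.5 — 2 2/3 stops slower (brighter).
ISO: 32000 → 25600 → 20000 → 16000 → 12800 → 10000 — 1 2/3 stops dropped (darker).
Net: −3 1/3 +2 2/3 −1 2/3 = −2 1/3 stops.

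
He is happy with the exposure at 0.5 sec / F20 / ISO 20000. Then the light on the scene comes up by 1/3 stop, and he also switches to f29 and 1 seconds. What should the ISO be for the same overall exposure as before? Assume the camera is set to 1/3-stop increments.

ISO 16000

Scene light: 1/3 stop brighter.
Aperture: f/20 → f/22 → f/25 → f/29 — 1 stop smaller aperture (darker).
Shutter speed: 0.5 → 0.6 → 0.8 → 1 — 1 stop slower (brighter).
Net so far: 1/3 stop brighter. ISO: 20000 → 16000.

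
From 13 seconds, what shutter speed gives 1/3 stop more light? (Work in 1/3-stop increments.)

Shutter speed: 13 → 15 — 1/3 stop slower (brighter).

15 s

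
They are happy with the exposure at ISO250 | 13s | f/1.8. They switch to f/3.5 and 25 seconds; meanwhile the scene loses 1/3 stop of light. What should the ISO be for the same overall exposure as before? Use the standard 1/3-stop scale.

ISO 640

Scene light: 1/3 stop darker.
Aperture: f/1.8 → f/2 → f/2.2 → f/2.5 → f/2.8 → f/3.2 → f/3.5 — 2 stops stopped down (darker).
Shutter speed: 13 → 15 → 20 → 25 — 1 stop slower (brighter).
Net so far: 1 1/3 stops darker. ISO: 250 → 320 → 400 → 500 → 640.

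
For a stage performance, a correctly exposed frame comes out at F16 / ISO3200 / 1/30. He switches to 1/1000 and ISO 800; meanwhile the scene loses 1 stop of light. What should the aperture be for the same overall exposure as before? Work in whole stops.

Scene light: 1 stop darker.
Shutter speed: 1/30 → 1/60 → 1/125 → 1/250 → 1/500 → 1/1000 — 5 stops shorter (darker).
ISO: 3200 → 1600 → 800 — 2 stops lower (darker).
Net so far: 8 stops darker. Aperture: f/16 → f/11 → f/8 → f/5.6 → f/4 → f/2.8 → f/2 → f/1.4 → f/1.0.

f/1.0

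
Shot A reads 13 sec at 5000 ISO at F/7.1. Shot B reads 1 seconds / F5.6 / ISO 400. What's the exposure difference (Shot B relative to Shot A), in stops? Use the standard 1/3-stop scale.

6 2/3 stops darker

Aperture: f/7.1 → f/6.3 → f/5.6 — 2/3 stop opened up (brighter).
Shutter speed: 13 → 10 → 8 → 6 → 5 → 4 → 3.2 → 2.5 → 2 → 1.6 → 1.3 → 1 — 3 2/3 stops shorter (darker).
ISO: 5000 → 4000 → 3200 → 2500 → 2000 → 1600 → 1250 → 1000 → 800 → 640 → 500 → 400 — 3 2/3 stops dropped (darker).
Net: +2/3 −3 2/3 −3 2/3 = −6 2/3 stops.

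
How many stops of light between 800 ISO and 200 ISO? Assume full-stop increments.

2 stops

800 → 400 → 200 — count the steps: 2 stops.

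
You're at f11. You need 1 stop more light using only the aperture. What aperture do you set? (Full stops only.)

f/8

Aperture: f/11 → f/8 — 1 stop wider (brighter).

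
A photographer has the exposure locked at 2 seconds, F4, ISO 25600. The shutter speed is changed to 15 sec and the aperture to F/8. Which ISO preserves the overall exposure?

Shutter speed: 2 → 4 → 8 → 15 — 3 stops slower (brighter).
Aperture: f/4 → f/5.6 → f/8 — 2 stops stopped down (darker).
Net change so far: 1 stop brighter. Offset with the ISO: 25600 → 12800.

ISO 12800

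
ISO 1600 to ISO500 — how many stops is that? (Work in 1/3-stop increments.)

1600 → 1250 → 1000 → 800 → 640 → 500 — count the steps: 5 third-stops = 1 2/3 stops.

1 2/3 stops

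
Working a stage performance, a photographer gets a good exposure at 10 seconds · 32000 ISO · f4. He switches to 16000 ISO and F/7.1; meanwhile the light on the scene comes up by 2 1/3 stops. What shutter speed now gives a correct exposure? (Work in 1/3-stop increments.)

13 s

Scene light: 2 1/3 stops brighter.
ISO: 32000 → 25600 → 20000 → 16000 — 1 stop lower (darker).
Aperture: f/4 → f/4.5 → f/5 → f/5.6 → f/6.3 → f/7.1 — 1 2/3 stops smaller aperture (darker).
Net so far: 1/3 stop darker. Shutter speed: 10 → 13.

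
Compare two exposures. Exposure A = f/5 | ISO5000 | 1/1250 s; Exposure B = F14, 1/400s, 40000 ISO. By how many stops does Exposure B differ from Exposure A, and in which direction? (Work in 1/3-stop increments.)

1 2/3 stops brighter

Aperture: f/5 → f/5.6 → f/6.3 → f/7.1 → f/8 → f/9 → f/10 → f/11 → f/13 → f/14 — 3 stops stopped down (darker).
Shutter speed: 1/1250 → 1/1000 → 1/800 → 1/640 → 1/500 → 1/400 — 1 2/3 stops longer (brighter).
ISO: 5000 → 6400 → 8000 → 10000 → 12800 → 16000 → 20000 → 25600 → 32000 → 40000 — 3 stops raised (brighter).
Net: −3 +1 2/3 +3 = +1 2/3 stops.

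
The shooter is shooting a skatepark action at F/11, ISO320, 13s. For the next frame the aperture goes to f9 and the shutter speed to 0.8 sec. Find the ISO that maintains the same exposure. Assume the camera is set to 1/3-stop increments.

ISO 3200

Aperture: f/11 → f/10 → f/9 — 2/3 stop opened up (brighter).
Shutter speed: 13 → 10 → 8 → 6 → 5 → 4 → 3.2 → 2.5 → 2 → 1.6 → 1.3 → 1 → 0.8 — 4 stops shorter (darker).
Net change so far: 3 1/3 stops darker. Offset with the ISO: 320 → 400 → 500 → 640 → 800 → 1000 → 1250 → 1600 → 2000 → 2500 → 3200.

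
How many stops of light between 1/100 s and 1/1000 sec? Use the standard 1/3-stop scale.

3 1/3 stops

1/100 → 1/125 → 1/160 → 1/200 → 1/250 → 1/320 → 1/400 → 1/500 → 1/640 → 1/800 → 1/1000 — count the steps: 10 third-stops = 3 1/3 stops.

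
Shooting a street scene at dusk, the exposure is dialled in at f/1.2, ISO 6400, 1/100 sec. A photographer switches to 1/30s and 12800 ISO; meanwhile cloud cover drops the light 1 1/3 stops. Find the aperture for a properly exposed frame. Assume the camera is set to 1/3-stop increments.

f/2

Scene light: 1 1/3 stops darker.
Shutter speed: 1/100 → 1/80 → 1/60 → 1/50 → 1/40 → 1/30 — 1 2/3 stops longer (brighter).
ISO: 6400 → 8000 → 10000 → 12800 — 1 stop raised (brighter).
Net so far: 1 1/3 stops brighter. Aperture: f/1.2 → f/1.4 → f/1.6 → f/1.8 → f/2.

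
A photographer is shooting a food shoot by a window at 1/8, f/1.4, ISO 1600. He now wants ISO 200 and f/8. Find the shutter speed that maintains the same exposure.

ISO: 1600 → 800 → 400 → 200 — 3 stops lower (darker).
Aperture: f/1.4 → f/2 → f/2.8 → f/4 → f/5.6 → f/8 — 5 stops smaller aperture (darker).
Net change so far: 8 stops darker. Offset with the shutter speed: 1/8 → 1/4 → 1/2 → 1 → 2 → 4 → 8 → 15 → 30.

30 s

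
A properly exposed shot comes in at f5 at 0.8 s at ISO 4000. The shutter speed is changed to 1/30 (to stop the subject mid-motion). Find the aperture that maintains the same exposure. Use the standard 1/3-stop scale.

Shutter speed: 0.8 → 0.6 → 0.5 → 0.4 → 0.3 → 1/4 → 1/5 → 1/6 → 1/8 → 1/10 → 1/13 → 1/15 → 1/20 → 1/25 → 1/30 — 4 2/3 stops shorter (darker).
Need 4 2/3 stops brighter from the aperture: f/5 → f/4.5 → f/4 → f/3.5 → f/3.2 → f/2.8 → f/2.5 → f/2.2 → f/2 → f/1.8 → f/1.6 → f/1.4 → f/1.2 → f/1.1 → f/1.0.

f/1.0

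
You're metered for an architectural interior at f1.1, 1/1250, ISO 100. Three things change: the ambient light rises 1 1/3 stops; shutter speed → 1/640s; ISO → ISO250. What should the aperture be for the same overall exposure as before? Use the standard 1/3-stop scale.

Scene light: 1 1/3 stops brighter.
Shutter speed: 1/1250 → 1/1000 → 1/800 → 1/640 — 1 stop slower (brighter).
ISO: 100 → 125 → 160 → 200 → 250 — 1 1/3 stops raised (brighter).
Net so far: 3 2/3 stops brighter. Aperture: f/1.1 → f/1.2 → f/1.4 → f/1.6 → f/1.8 → f/2 → f/2.2 → f/2.5 → f/2.8 → f/3.2 → f/3.5 → f/4.

f/4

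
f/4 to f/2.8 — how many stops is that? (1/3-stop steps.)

1 stop

f/4 → f/3.5 → f/3.2 → f/2.8 — count the steps: 3 third-stops = 1 stop.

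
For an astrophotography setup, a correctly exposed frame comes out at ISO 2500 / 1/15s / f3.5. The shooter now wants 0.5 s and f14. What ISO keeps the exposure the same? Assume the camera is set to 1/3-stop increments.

ISO 5000

Shutter speed: 1/15 → 1/13 → 1/10 → 1/8 → 1/6 → 1/5 → 1/4 → 0.3 → 0.4 → 0.5 — 3 stops longer (brighter).
Aperture: f/3.5 → f/4 → f/4.5 → f/5 → f/5.6 → f/6.3 → f/7.1 → f/8 → f/9 → f/10 → f/11 → f/13 → f/14 — 4 stops smaller aperture (darker).
Net change so far: 1 stop darker. Offset with the ISO: 2500 → 3200 → 4000 → 5000.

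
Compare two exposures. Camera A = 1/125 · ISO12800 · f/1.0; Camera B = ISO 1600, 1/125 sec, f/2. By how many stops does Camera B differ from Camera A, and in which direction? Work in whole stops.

5 stops darker

Aperture: f/1.0 → f/1.4 → f/2 — 2 stops smaller aperture (darker).
Shutter speed: unchanged.
ISO: 12800 → 6400 → 3200 → 1600 — 3 stops lower (darker).
Net: −2 −3 = −5 stops.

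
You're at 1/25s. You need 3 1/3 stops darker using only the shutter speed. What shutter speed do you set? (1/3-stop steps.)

Shutter speed: 1/25 → 1/30 → 1/40 → 1/50 → 1/60 → 1/80 → 1/100 → 1/125 → 1/160 → 1/200 → 1/250 — 3 1/3 stops shorter (darker).

1/250s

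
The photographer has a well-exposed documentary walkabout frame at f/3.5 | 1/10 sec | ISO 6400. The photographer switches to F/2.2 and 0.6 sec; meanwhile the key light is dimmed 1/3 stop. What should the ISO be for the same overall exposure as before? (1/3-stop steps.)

Scene light: 1/3 stop darker.
Aperture: f/3.5 → f/3.2 → f/2.8 → f/2.5 → f/2.2 — 1 1/3 stops wider (brighter).
Shutter speed: 1/10 → 1/8 → 1/6 → 1/5 → 1/4 → 0.3 → 0.4 → 0.5 → 0.6 — 2 2/3 stops longer (brighter).
Net so far: 3 2/3 stops brighter. ISO: 6400 → 5000 → 4000 → 3200 → 2500 → 2000 → 1600 → 1250 → 1000 → 800 → 640 → 500.

ISO 500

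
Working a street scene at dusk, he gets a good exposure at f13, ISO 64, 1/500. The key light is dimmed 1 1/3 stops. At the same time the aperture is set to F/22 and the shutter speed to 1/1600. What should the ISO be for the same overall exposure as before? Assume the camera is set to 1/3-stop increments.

Scene light: 1 1/3 stops darker.
Aperture: f/13 → f/14 → f/16 → f/18 → f/20 → f/22 — 1 2/3 stops stopped down (darker).
Shutter speed: 1/500 → 1/640 → 1/800 → 1/1000 → 1/1250 → 1/1600 — 1 2/3 stops faster (darker).
Net so far: 4 2/3 stops darker. ISO: 64 → 80 → 100 → 125 → 160 → 200 → 250 → 320 → 400 → 500 → 640 → 800 → 1000 → 1250 → 1600.

ISO 1600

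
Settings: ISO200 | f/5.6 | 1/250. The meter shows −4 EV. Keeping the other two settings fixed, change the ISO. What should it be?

Underexposed by 4 stops → need 4 stops brighter.
ISO: 200 → 400 → 800 → 1600 → 3200.

ISO 3200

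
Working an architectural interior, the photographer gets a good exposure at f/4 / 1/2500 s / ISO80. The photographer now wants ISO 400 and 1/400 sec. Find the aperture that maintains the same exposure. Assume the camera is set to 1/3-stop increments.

f/22

ISO: 80 → 100 → 125 → 160 → 200 → 250 → 320 → 400 — 2 1/3 stops higher (brighter).
Shutter speed: 1/2500 → 1/2000 → 1/1600 → 1/1250 → 1/1000 → 1/800 → 1/640 → 1/500 → 1/400 — 2 2/3 stops slower (brighter).
Net change so far: 5 stops brighter. Offset with the aperture: f/4 → f/4.5 → f/5 → f/5.6 → f/6.3 → f/7.1 → f/8 → f/9 → f/10 → f/11 → f/13 → f/14 → f/16 → f/18 → f/20 → f/22.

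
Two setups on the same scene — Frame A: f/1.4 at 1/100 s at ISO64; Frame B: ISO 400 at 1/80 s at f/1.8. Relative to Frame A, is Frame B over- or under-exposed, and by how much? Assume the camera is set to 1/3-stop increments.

2 1/3 stops brighter

Aperture: f/1.4 → f/1.6 → f/1.8 — 2/3 stop smaller aperture (darker).
Shutter speed: 1/100 → 1/80 — 1/3 stop slower (brighter).
ISO: 64 → 80 → 100 → 125 → 160 → 200 → 250 → 320 → 400 — 2 2/3 stops higher (brighter).
Net: −2/3 +1/3 +2 2/3 = +2 1/3 stops.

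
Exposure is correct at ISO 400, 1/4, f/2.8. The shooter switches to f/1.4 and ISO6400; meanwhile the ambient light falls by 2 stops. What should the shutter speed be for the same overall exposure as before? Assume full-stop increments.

1/60s

Scene light: 2 stops darker.
Aperture: f/2.8 → f/2 → f/1.4 — 2 stops opened up (brighter).
ISO: 400 → 800 → 1600 → 3200 → 6400 — 4 stops raised (brighter).
Net so far: 4 stops brighter. Shutter speed: 1/4 → 1/8 → 1/15 → 1/30 → 1/60.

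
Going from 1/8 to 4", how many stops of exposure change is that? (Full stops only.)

5 stops

1/8 → 1/4 → 1/2 → 1 → 2 → 4 — count the steps: 5 stops.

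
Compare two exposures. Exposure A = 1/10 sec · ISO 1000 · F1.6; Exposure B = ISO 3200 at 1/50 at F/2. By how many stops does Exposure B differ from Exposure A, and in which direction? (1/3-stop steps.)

1 1/3 stops darker

Aperture: f/1.6 → f/1.8 → f/2 — 2/3 stop narrower (darker).
Shutter speed: 1/10 → 1/13 → 1/15 → 1/20 → 1/25 → 1/30 → 1/40 → 1/50 — 2 1/3 stops shorter (darker).
ISO: 1000 → 1250 → 1600 → 2000 → 2500 → 3200 — 1 2/3 stops higher (brighter).
Net: −2/3 −2 1/3 +1 2/3 = −1 1/3 stops.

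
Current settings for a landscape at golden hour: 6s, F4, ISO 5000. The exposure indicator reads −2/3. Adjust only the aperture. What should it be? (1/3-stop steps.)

f/3.2

Underexposed by 2/3 stop → need 2/3 stop brighter.
Aperture: f/4 → f/3.5 → f/3.2.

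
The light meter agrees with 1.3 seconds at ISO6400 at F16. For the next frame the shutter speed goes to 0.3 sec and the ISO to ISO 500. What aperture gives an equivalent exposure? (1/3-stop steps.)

Shutter speed: 1.3 → 1 → 0.8 → 0.6 → 0.5 → 0.4 → 0.3 — 2 stops shorter (darker).
ISO: 6400 → 5000 → 4000 → 3200 → 2500 → 2000 → 1600 → 1250 → 1000 → 800 → 640 → 500 — 3 2/3 stops lower (darker).
Net change so far: 5 2/3 stops darker. Offset with the aperture: f/16 → f/14 → f/13 → f/11 → f/10 → f/9 → f/8 → f/7.1 → f/6.3 → f/5.6 → f/5 → f/4.5 → f/4 → f/3.5 → f/3.2 → f/2.8 → f/2.5 → f/2.2.

f/2.2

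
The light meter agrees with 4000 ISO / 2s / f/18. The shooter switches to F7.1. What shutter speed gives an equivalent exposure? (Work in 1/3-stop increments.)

Aperture: f/18 → f/16 → f/14 → f/13 → f/11 → f/10 → f/9 → f/8 → f/7.1 — 2 2/3 stops wider (brighter).
Need 2 2/3 stops darker from the shutter speed: 2 → 1.6 → 1.3 → 1 → 0.8 → 0.6 → 0.5 → 0.4 → 0.3.

0.3 s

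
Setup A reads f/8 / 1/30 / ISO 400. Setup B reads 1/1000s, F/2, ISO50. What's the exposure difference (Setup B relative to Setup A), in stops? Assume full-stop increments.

4 stops darker

Aperture: f/8 → f/5.6 → f/4 → f/2.8 → f/2 — 4 stops wider (brighter).
Shutter speed: 1/30 → 1/60 → 1/125 → 1/250 → 1/500 → 1/1000 — 5 stops shorter (darker).
ISO: 400 → 200 → 100 → 50 — 3 stops dropped (darker).
Net: +4 −5 −3 = −4 stops.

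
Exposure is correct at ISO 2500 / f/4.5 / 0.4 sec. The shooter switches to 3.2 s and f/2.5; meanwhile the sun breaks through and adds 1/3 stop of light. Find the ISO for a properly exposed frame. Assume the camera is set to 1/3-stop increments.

ISO 80

Scene light: 1/3 stop brighter.
Shutter speed: 0.4 → 0.5 → 0.6 → 0.8 → 1 → 1.3 → 1.6 → 2 → 2.5 → 3.2 — 3 stops slower (brighter).
Aperture: f/4.5 → f/4 → f/3.5 → f/3.2 → f/2.8 → f/2.5 — 1 2/3 stops wider (brighter).
Net so far: 5 stops brighter. ISO: 2500 → 2000 → 1600 → 1250 → 1000 → 800 → 640 → 500 → 400 → 320 → 250 → 200 → 160 → 125 → 100 → 80.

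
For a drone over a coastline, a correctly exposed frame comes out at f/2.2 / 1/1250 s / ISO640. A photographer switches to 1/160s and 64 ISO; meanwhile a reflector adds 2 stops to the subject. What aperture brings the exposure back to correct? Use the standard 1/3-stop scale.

f/4

Scene light: 2 stops brighter.
Shutter speed: 1/1250 → 1/1000 → 1/800 → 1/640 → 1/500 → 1/400 → 1/320 → 1/250 → 1/200 → 1/160 — 3 stops slower (brighter).
ISO: 640 → 500 → 400 → 320 → 250 → 200 → 160 → 125 → 100 → 80 → 64 — 3 1/3 stops lower (darker).
Net so far: 1 2/3 stops brighter. Aperture: f/2.2 → f/2.5 → f/2.8 → f/3.2 → f/3.5 → f/4.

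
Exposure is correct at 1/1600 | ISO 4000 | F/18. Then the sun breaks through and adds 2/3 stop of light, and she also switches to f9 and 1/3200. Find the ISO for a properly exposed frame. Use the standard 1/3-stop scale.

Scene light: 2/3 stop brighter.
Aperture: f/18 → f/16 → f/14 → f/13 → f/11 → f/10 → f/9 — 2 stops larger aperture (brighter).
Shutter speed: 1/1600 → 1/2000 → 1/2500 → 1/3200 — 1 stop faster (darker).
Net so far: 1 2/3 stops brighter. ISO: 4000 → 3200 → 2500 → 2000 → 1600 → 1250.

ISO 1250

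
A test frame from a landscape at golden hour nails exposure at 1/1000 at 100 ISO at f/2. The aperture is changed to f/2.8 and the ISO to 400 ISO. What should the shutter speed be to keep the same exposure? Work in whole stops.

Aperture: f/2 → f/2.8 — 1 stop narrower (darker).
ISO: 100 → 200 → 400 — 2 stops higher (brighter).
Net change so far: 1 stop brighter. Offset with the shutter speed: 1/1000 → 1/2000.

1/2000s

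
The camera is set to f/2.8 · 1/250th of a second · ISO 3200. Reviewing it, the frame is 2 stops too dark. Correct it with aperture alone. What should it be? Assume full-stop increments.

Underexposed by 2 stops → need 2 stops brighter.
Aperture: f/2.8 → f/2 → f/1.4.

f/1.4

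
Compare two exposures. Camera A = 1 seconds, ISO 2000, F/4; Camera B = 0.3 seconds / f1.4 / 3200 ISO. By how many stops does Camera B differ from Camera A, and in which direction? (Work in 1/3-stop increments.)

2 stops brighter

Aperture: f/4 → f/3.5 → f/3.2 → f/2.8 → f/2.5 → f/2.2 → f/2 → f/1.8 → f/1.6 → f/1.4 — 3 stops wider (brighter).
Shutter speed: 1 → 0.8 → 0.6 → 0.5 → 0.4 → 0.3 — 1 2/3 stops shorter (darker).
ISO: 2000 → 2500 → 3200 — 2/3 stop raised (brighter).
Net: +3 −1 2/3 +2/3 = +2 stops.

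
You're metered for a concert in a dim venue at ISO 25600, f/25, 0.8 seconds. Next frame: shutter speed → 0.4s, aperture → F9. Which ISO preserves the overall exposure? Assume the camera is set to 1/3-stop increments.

Shutter speed: 0.8 → 0.6 → 0.5 → 0.4 — 1 stop shorter (darker).
Aperture: f/25 → f/22 → f/20 → f/18 → f/16 → f/14 → f/13 → f/11 → f/10 → f/9 — 3 stops opened up (brighter).
Net change so far: 2 stops brighter. Offset with the ISO: 25600 → 20000 → 16000 → 12800 → 10000 → 8000 → 6400.

ISO 6400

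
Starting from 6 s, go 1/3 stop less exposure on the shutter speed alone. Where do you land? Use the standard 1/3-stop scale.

Shutter speed: 6 → 5 — 1/3 stop faster (darker).

5 s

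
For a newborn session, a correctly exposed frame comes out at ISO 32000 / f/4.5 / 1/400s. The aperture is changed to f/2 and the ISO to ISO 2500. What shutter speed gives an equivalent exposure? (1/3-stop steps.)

Aperture: f/4.5 → f/4 → f/3.5 → f/3.2 → f/2.8 → f/2.5 → f/2.2 → f/2 — 2 1/3 stops opened up (brighter).
ISO: 32000 → 25600 → 20000 → 16000 → 12800 → 10000 → 8000 → 6400 → 5000 → 4000 → 3200 → 2500 — 3 2/3 stops dropped (darker).
Net change so far: 1 1/3 stops darker. Offset with the shutter speed: 1/400 → 1/320 → 1/250 → 1/200 → 1/160.

1/160s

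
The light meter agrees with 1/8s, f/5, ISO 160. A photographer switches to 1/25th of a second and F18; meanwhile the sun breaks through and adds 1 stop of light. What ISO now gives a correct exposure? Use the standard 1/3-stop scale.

ISO 3200

Scene light: 1 stop brighter.
Shutter speed: 1/8 → 1/10 → 1/13 → 1/15 → 1/20 → 1/25 — 1 2/3 stops shorter (darker).
Aperture: f/5 → f/5.6 → f/6.3 → f/7.1 → f/8 → f/9 → f/10 → f/11 → f/13 → f/14 → f/16 → f/18 — 3 2/3 stops narrower (darker).
Net so far: 4 1/3 stops darker. ISO: 160 → 200 → 250 → 320 → 400 → 500 → 640 → 800 → 1000 → 1250 → 1600 → 2000 → 2500 → 3200.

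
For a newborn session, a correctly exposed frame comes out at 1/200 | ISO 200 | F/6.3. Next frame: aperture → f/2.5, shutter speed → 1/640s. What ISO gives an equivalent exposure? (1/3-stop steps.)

ISO 100

Aperture: f/6.3 → f/5.6 → f/5 → f/4.5 → f/4 → f/3.5 → f/3.2 → f/2.8 → f/2.5 — 2 2/3 stops opened up (brighter).
Shutter speed: 1/200 → 1/250 → 1/320 → 1/400 → 1/500 → 1/640 — 1 2/3 stops shorter (darker).
Net change so far: 1 stop brighter. Offset with the ISO: 200 → 160 → 125 → 100.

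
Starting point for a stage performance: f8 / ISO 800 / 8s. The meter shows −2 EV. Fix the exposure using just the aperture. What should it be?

f/4

Underexposed by 2 stops → need 2 stops brighter.
Aperture: f/8 → f/5.6 → f/4.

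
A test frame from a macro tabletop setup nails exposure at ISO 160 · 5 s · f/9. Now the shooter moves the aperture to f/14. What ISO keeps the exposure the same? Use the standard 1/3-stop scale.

Aperture: f/9 → f/10 → f/11 → f/13 → f/14 — 1 1/3 stops smaller aperture (darker).
Need 1 1/3 stops brighter from the ISO: 160 → 200 → 250 → 320 → 400.

ISO 400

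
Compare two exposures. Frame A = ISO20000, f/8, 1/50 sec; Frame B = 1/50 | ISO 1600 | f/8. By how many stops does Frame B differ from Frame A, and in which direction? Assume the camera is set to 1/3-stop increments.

3 2/3 stops darker

Aperture: unchanged.
Shutter speed: unchanged.
ISO: 20000 → 16000 → 12800 → 10000 → 8000 → 6400 → 5000 → 4000 → 3200 → 2500 → 2000 → 1600 — 3 2/3 stops dropped (darker).
Net: −3 2/3 = −3 2/3 stops.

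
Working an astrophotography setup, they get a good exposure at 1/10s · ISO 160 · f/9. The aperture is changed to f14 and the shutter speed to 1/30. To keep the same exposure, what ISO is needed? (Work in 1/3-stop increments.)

Aperture: f/9 → f/10 → f/11 → f/13 → f/14 — 1 1/3 stops narrower (darker).
Shutter speed: 1/10 → 1/13 → 1/15 → 1/20 → 1/25 → 1/30 — 1 2/3 stops faster (darker).
Net change so far: 3 stops darker. Offset with the ISO: 160 → 200 → 250 → 320 → 400 → 500 → 640 → 800 → 1000 → 1250.

ISO 1250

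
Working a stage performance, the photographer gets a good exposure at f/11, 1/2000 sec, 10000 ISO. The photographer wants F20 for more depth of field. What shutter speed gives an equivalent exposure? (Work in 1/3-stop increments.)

1/640s

Aperture: f/11 → f/13 → f/14 → f/16 → f/18 → f/20 — 1 2/3 stops narrower (darker).
Need 1 2/3 stops brighter from the shutter speed: 1/2000 → 1/1600 → 1/1250 → 1/1000 → 1/800 → 1/640.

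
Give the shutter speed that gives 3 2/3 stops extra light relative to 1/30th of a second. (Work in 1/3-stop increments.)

0.4 s

Shutter speed: 1/30 → 1/25 → 1/20 → 1/15 → 1/13 → 1/10 → 1/8 → 1/6 → 1/5 → 1/4 → 0.3 → 0.4 — 3 2/3 stops slower (brighter).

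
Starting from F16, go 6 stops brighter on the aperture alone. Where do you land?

Aperture: f/16 → f/11 → f/8 → f/5.6 → f/4 → f/2.8 → f/2 — 6 stops opened up (brighter).

f/2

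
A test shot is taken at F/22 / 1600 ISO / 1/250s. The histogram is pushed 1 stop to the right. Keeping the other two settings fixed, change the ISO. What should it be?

Overexposed by 1 stop → need 1 stop darker.
ISO: 1600 → 800.

ISO 800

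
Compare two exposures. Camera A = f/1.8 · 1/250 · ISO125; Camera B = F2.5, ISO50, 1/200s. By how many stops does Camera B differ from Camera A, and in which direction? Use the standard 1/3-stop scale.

Aperture: f/1.8 → f/2 → f/2.2 → f/2.5 — 1 stop smaller aperture (darker).
Shutter speed: 1/250 → 1/200 — 1/3 stop slower (brighter).
ISO: 125 → 100 → 80 → 64 → 50 — 1 1/3 stops lower (darker).
Net: −1 +1/3 −1 1/3 = −2 stops.

2 stops darker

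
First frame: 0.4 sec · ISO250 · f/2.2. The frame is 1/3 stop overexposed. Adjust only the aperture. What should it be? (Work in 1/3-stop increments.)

Overexposed by 1/3 stop → need 1/3 stop darker.
Aperture: f/2.2 → f/2.5.

f/2.5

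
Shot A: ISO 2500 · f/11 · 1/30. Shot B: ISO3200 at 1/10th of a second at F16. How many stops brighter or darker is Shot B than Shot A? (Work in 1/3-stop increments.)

Aperture: f/11 → f/13 → f/14 → f/16 — 1 stop narrower (darker).
Shutter speed: 1/30 → 1/25 → 1/20 → 1/15 → 1/13 → 1/10 — 1 2/3 stops slower (brighter).
ISO: 2500 → 3200 — 1/3 stop higher (brighter).
Net: −1 +1 2/3 +1/3 = +1 stop.

1 stop brighter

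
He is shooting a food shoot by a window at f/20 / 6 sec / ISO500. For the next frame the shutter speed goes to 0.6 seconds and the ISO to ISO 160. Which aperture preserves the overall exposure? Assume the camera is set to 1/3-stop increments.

f/3.5

Shutter speed: 6 → 5 → 4 → 3.2 → 2.5 → 2 → 1.6 → 1.3 → 1 → 0.8 → 0.6 — 3 1/3 stops shorter (darker).
ISO: 500 → 400 → 320 → 250 → 200 → 160 — 1 2/3 stops dropped (darker).
Net change so far: 5 stops darker. Offset with the aperture: f/20 → f/18 → f/16 → f/14 → f/13 → f/11 → f/10 → f/9 → f/8 → f/7.1 → f/6.3 → f/5.6 → f/5 → f/4.5 → f/4 → f/3.5.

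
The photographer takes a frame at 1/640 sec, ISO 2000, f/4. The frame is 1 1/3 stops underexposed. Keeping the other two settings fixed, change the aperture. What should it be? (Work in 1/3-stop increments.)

Underexposed by 1 1/3 stops → need 1 1/3 stops brighter.
Aperture: f/4 → f/3.5 → f/3.2 → f/2.8 → f/2.5.

f/2.5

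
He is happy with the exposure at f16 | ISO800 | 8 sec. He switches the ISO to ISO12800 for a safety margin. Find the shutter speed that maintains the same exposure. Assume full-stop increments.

1/2s

ISO: 800 → 1600 → 3200 → 6400 → 12800 — 4 stops raised (brighter).
Need 4 stops darker from the shutter speed: 8 → 4 → 2 → 1 → 1/2.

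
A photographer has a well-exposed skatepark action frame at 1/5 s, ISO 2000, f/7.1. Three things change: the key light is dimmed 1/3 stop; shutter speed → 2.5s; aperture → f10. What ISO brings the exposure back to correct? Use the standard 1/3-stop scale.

ISO 400

Scene light: 1/3 stop darker.
Shutter speed: 1/5 → 1/4 → 0.3 → 0.4 → 0.5 → 0.6 → 0.8 → 1 → 1.3 → 1.6 → 2 → 2.5 — 3 2/3 stops slower (brighter).
Aperture: f/7.1 → f/8 → f/9 → f/10 — 1 stop stopped down (darker).
Net so far: 2 1/3 stops brighter. ISO: 2000 → 1600 → 1250 → 1000 → 800 → 640 → 500 → 400.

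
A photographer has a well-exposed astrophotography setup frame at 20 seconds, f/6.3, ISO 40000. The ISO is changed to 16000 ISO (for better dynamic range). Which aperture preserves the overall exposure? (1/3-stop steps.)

f/4

ISO: 40000 → 32000 → 25600 → 20000 → 16000 — 1 1/3 stops dropped (darker).
Need 1 1/3 stops brighter from the aperture: f/6.3 → f/5.6 → f/5 → f/4.5 → f/4.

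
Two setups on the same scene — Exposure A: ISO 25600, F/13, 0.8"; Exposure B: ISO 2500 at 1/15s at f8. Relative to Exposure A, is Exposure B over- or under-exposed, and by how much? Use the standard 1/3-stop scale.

5 2/3 stops darker

Aperture: f/13 → f/11 → f/10 → f/9 → f/8 — 1 1/3 stops larger aperture (brighter).
Shutter speed: 0.8 → 0.6 → 0.5 → 0.4 → 0.3 → 1/4 → 1/5 → 1/6 → 1/8 → 1/10 → 1/13 → 1/15 — 3 2/3 stops faster (darker).
ISO: 25600 → 20000 → 16000 → 12800 → 10000 → 8000 → 6400 → 5000 → 4000 → 3200 → 2500 — 3 1/3 stops lower (darker).
Net: +1 1/3 −3 2/3 −3 1/3 = −5 2/3 stops.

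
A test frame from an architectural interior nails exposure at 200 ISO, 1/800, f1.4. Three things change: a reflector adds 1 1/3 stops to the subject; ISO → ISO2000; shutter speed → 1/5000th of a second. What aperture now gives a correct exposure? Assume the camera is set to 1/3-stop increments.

f/2.8

Scene light: 1 1/3 stops brighter.
ISO: 200 → 250 → 320 → 400 → 500 → 640 → 800 → 1000 → 1250 → 1600 → 2000 — 3 1/3 stops raised (brighter).
Shutter speed: 1/800 → 1/1000 → 1/1250 → 1/1600 → 1/2000 → 1/2500 → 1/3200 → 1/4000 → 1/5000 — 2 2/3 stops shorter (darker).
Net so far: 2 stops brighter. Aperture: f/1.4 → f/1.6 → f/1.8 → f/2 → f/2.2 → f/2.5 → f/2.8.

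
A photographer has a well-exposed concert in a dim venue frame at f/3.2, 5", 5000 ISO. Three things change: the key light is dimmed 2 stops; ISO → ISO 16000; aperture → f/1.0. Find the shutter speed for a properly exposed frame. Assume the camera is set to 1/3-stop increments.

Scene light: 2 stops darker.
ISO: 5000 → 6400 → 8000 → 10000 → 12800 → 16000 — 1 2/3 stops raised (brighter).
Aperture: f/3.2 → f/2.8 → f/2.5 → f/2.2 → f/2 → f/1.8 → f/1.6 → f/1.4 → f/1.2 → f/1.1 → f/1.0 — 3 1/3 stops larger aperture (brighter).
Net so far: 3 stops brighter. Shutter speed: 5 → 4 → 3.2 → 2.5 → 2 → 1.6 → 1.3 → 1 → 0.8 → 0.6.

0.6 s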